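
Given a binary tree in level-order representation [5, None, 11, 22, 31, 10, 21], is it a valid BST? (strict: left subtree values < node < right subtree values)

Level-order array: [5, None, 11, 22, 31, 10, 21]
Validate using subtree bounds (lo, hi): at each node, require lo < value < hi,
then recurse left with hi=value and right with lo=value.
Preorder trace (stopping at first violation):
  at node 5 with bounds (-inf, +inf): OK
  at node 11 with bounds (5, +inf): OK
  at node 22 with bounds (5, 11): VIOLATION
Node 22 violates its bound: not (5 < 22 < 11).
Result: Not a valid BST


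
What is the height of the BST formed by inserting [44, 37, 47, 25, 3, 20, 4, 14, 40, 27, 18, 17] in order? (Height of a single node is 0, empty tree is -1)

Insertion order: [44, 37, 47, 25, 3, 20, 4, 14, 40, 27, 18, 17]
Tree (level-order array): [44, 37, 47, 25, 40, None, None, 3, 27, None, None, None, 20, None, None, 4, None, None, 14, None, 18, 17]
Compute height bottom-up (empty subtree = -1):
  height(17) = 1 + max(-1, -1) = 0
  height(18) = 1 + max(0, -1) = 1
  height(14) = 1 + max(-1, 1) = 2
  height(4) = 1 + max(-1, 2) = 3
  height(20) = 1 + max(3, -1) = 4
  height(3) = 1 + max(-1, 4) = 5
  height(27) = 1 + max(-1, -1) = 0
  height(25) = 1 + max(5, 0) = 6
  height(40) = 1 + max(-1, -1) = 0
  height(37) = 1 + max(6, 0) = 7
  height(47) = 1 + max(-1, -1) = 0
  height(44) = 1 + max(7, 0) = 8
Height = 8


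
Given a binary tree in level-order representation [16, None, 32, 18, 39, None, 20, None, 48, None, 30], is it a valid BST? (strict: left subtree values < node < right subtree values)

Level-order array: [16, None, 32, 18, 39, None, 20, None, 48, None, 30]
Validate using subtree bounds (lo, hi): at each node, require lo < value < hi,
then recurse left with hi=value and right with lo=value.
Preorder trace (stopping at first violation):
  at node 16 with bounds (-inf, +inf): OK
  at node 32 with bounds (16, +inf): OK
  at node 18 with bounds (16, 32): OK
  at node 20 with bounds (18, 32): OK
  at node 30 with bounds (20, 32): OK
  at node 39 with bounds (32, +inf): OK
  at node 48 with bounds (39, +inf): OK
No violation found at any node.
Result: Valid BST


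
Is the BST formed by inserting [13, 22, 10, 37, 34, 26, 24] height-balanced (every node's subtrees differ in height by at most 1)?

Tree (level-order array): [13, 10, 22, None, None, None, 37, 34, None, 26, None, 24]
Definition: a tree is height-balanced if, at every node, |h(left) - h(right)| <= 1 (empty subtree has height -1).
Bottom-up per-node check:
  node 10: h_left=-1, h_right=-1, diff=0 [OK], height=0
  node 24: h_left=-1, h_right=-1, diff=0 [OK], height=0
  node 26: h_left=0, h_right=-1, diff=1 [OK], height=1
  node 34: h_left=1, h_right=-1, diff=2 [FAIL (|1--1|=2 > 1)], height=2
  node 37: h_left=2, h_right=-1, diff=3 [FAIL (|2--1|=3 > 1)], height=3
  node 22: h_left=-1, h_right=3, diff=4 [FAIL (|-1-3|=4 > 1)], height=4
  node 13: h_left=0, h_right=4, diff=4 [FAIL (|0-4|=4 > 1)], height=5
Node 34 violates the condition: |1 - -1| = 2 > 1.
Result: Not balanced


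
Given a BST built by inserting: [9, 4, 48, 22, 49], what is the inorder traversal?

Tree insertion order: [9, 4, 48, 22, 49]
Tree (level-order array): [9, 4, 48, None, None, 22, 49]
Inorder traversal: [4, 9, 22, 48, 49]


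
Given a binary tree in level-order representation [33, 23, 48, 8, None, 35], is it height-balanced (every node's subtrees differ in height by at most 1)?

Tree (level-order array): [33, 23, 48, 8, None, 35]
Definition: a tree is height-balanced if, at every node, |h(left) - h(right)| <= 1 (empty subtree has height -1).
Bottom-up per-node check:
  node 8: h_left=-1, h_right=-1, diff=0 [OK], height=0
  node 23: h_left=0, h_right=-1, diff=1 [OK], height=1
  node 35: h_left=-1, h_right=-1, diff=0 [OK], height=0
  node 48: h_left=0, h_right=-1, diff=1 [OK], height=1
  node 33: h_left=1, h_right=1, diff=0 [OK], height=2
All nodes satisfy the balance condition.
Result: Balanced


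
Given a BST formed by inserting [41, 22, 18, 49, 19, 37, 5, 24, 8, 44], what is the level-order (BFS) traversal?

Tree insertion order: [41, 22, 18, 49, 19, 37, 5, 24, 8, 44]
Tree (level-order array): [41, 22, 49, 18, 37, 44, None, 5, 19, 24, None, None, None, None, 8]
BFS from the root, enqueuing left then right child of each popped node:
  queue [41] -> pop 41, enqueue [22, 49], visited so far: [41]
  queue [22, 49] -> pop 22, enqueue [18, 37], visited so far: [41, 22]
  queue [49, 18, 37] -> pop 49, enqueue [44], visited so far: [41, 22, 49]
  queue [18, 37, 44] -> pop 18, enqueue [5, 19], visited so far: [41, 22, 49, 18]
  queue [37, 44, 5, 19] -> pop 37, enqueue [24], visited so far: [41, 22, 49, 18, 37]
  queue [44, 5, 19, 24] -> pop 44, enqueue [none], visited so far: [41, 22, 49, 18, 37, 44]
  queue [5, 19, 24] -> pop 5, enqueue [8], visited so far: [41, 22, 49, 18, 37, 44, 5]
  queue [19, 24, 8] -> pop 19, enqueue [none], visited so far: [41, 22, 49, 18, 37, 44, 5, 19]
  queue [24, 8] -> pop 24, enqueue [none], visited so far: [41, 22, 49, 18, 37, 44, 5, 19, 24]
  queue [8] -> pop 8, enqueue [none], visited so far: [41, 22, 49, 18, 37, 44, 5, 19, 24, 8]
Result: [41, 22, 49, 18, 37, 44, 5, 19, 24, 8]


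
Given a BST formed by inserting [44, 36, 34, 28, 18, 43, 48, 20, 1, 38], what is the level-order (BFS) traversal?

Tree insertion order: [44, 36, 34, 28, 18, 43, 48, 20, 1, 38]
Tree (level-order array): [44, 36, 48, 34, 43, None, None, 28, None, 38, None, 18, None, None, None, 1, 20]
BFS from the root, enqueuing left then right child of each popped node:
  queue [44] -> pop 44, enqueue [36, 48], visited so far: [44]
  queue [36, 48] -> pop 36, enqueue [34, 43], visited so far: [44, 36]
  queue [48, 34, 43] -> pop 48, enqueue [none], visited so far: [44, 36, 48]
  queue [34, 43] -> pop 34, enqueue [28], visited so far: [44, 36, 48, 34]
  queue [43, 28] -> pop 43, enqueue [38], visited so far: [44, 36, 48, 34, 43]
  queue [28, 38] -> pop 28, enqueue [18], visited so far: [44, 36, 48, 34, 43, 28]
  queue [38, 18] -> pop 38, enqueue [none], visited so far: [44, 36, 48, 34, 43, 28, 38]
  queue [18] -> pop 18, enqueue [1, 20], visited so far: [44, 36, 48, 34, 43, 28, 38, 18]
  queue [1, 20] -> pop 1, enqueue [none], visited so far: [44, 36, 48, 34, 43, 28, 38, 18, 1]
  queue [20] -> pop 20, enqueue [none], visited so far: [44, 36, 48, 34, 43, 28, 38, 18, 1, 20]
Result: [44, 36, 48, 34, 43, 28, 38, 18, 1, 20]


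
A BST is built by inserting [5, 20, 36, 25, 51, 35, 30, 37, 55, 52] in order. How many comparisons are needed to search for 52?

Search path for 52: 5 -> 20 -> 36 -> 51 -> 55 -> 52
Found: True
Comparisons: 6


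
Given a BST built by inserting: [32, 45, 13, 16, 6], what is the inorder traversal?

Tree insertion order: [32, 45, 13, 16, 6]
Tree (level-order array): [32, 13, 45, 6, 16]
Inorder traversal: [6, 13, 16, 32, 45]


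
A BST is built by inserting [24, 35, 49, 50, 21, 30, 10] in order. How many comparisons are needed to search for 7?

Search path for 7: 24 -> 21 -> 10
Found: False
Comparisons: 3


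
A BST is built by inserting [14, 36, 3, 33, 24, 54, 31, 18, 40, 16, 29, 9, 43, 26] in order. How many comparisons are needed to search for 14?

Search path for 14: 14
Found: True
Comparisons: 1


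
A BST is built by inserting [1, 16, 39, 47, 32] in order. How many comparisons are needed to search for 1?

Search path for 1: 1
Found: True
Comparisons: 1


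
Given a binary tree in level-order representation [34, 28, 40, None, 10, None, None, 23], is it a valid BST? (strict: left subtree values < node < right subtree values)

Level-order array: [34, 28, 40, None, 10, None, None, 23]
Validate using subtree bounds (lo, hi): at each node, require lo < value < hi,
then recurse left with hi=value and right with lo=value.
Preorder trace (stopping at first violation):
  at node 34 with bounds (-inf, +inf): OK
  at node 28 with bounds (-inf, 34): OK
  at node 10 with bounds (28, 34): VIOLATION
Node 10 violates its bound: not (28 < 10 < 34).
Result: Not a valid BST


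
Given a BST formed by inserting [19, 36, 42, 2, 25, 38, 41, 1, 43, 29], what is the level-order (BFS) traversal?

Tree insertion order: [19, 36, 42, 2, 25, 38, 41, 1, 43, 29]
Tree (level-order array): [19, 2, 36, 1, None, 25, 42, None, None, None, 29, 38, 43, None, None, None, 41]
BFS from the root, enqueuing left then right child of each popped node:
  queue [19] -> pop 19, enqueue [2, 36], visited so far: [19]
  queue [2, 36] -> pop 2, enqueue [1], visited so far: [19, 2]
  queue [36, 1] -> pop 36, enqueue [25, 42], visited so far: [19, 2, 36]
  queue [1, 25, 42] -> pop 1, enqueue [none], visited so far: [19, 2, 36, 1]
  queue [25, 42] -> pop 25, enqueue [29], visited so far: [19, 2, 36, 1, 25]
  queue [42, 29] -> pop 42, enqueue [38, 43], visited so far: [19, 2, 36, 1, 25, 42]
  queue [29, 38, 43] -> pop 29, enqueue [none], visited so far: [19, 2, 36, 1, 25, 42, 29]
  queue [38, 43] -> pop 38, enqueue [41], visited so far: [19, 2, 36, 1, 25, 42, 29, 38]
  queue [43, 41] -> pop 43, enqueue [none], visited so far: [19, 2, 36, 1, 25, 42, 29, 38, 43]
  queue [41] -> pop 41, enqueue [none], visited so far: [19, 2, 36, 1, 25, 42, 29, 38, 43, 41]
Result: [19, 2, 36, 1, 25, 42, 29, 38, 43, 41]


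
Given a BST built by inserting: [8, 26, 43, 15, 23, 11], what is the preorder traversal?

Tree insertion order: [8, 26, 43, 15, 23, 11]
Tree (level-order array): [8, None, 26, 15, 43, 11, 23]
Preorder traversal: [8, 26, 15, 11, 23, 43]


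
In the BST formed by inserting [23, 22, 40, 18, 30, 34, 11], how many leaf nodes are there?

Tree built from: [23, 22, 40, 18, 30, 34, 11]
Tree (level-order array): [23, 22, 40, 18, None, 30, None, 11, None, None, 34]
Rule: A leaf has 0 children.
Per-node child counts:
  node 23: 2 child(ren)
  node 22: 1 child(ren)
  node 18: 1 child(ren)
  node 11: 0 child(ren)
  node 40: 1 child(ren)
  node 30: 1 child(ren)
  node 34: 0 child(ren)
Matching nodes: [11, 34]
Count of leaf nodes: 2


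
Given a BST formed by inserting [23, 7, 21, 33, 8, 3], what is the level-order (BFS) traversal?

Tree insertion order: [23, 7, 21, 33, 8, 3]
Tree (level-order array): [23, 7, 33, 3, 21, None, None, None, None, 8]
BFS from the root, enqueuing left then right child of each popped node:
  queue [23] -> pop 23, enqueue [7, 33], visited so far: [23]
  queue [7, 33] -> pop 7, enqueue [3, 21], visited so far: [23, 7]
  queue [33, 3, 21] -> pop 33, enqueue [none], visited so far: [23, 7, 33]
  queue [3, 21] -> pop 3, enqueue [none], visited so far: [23, 7, 33, 3]
  queue [21] -> pop 21, enqueue [8], visited so far: [23, 7, 33, 3, 21]
  queue [8] -> pop 8, enqueue [none], visited so far: [23, 7, 33, 3, 21, 8]
Result: [23, 7, 33, 3, 21, 8]


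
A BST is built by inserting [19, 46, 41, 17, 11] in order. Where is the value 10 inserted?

Starting tree (level order): [19, 17, 46, 11, None, 41]
Insertion path: 19 -> 17 -> 11
Result: insert 10 as left child of 11
Final tree (level order): [19, 17, 46, 11, None, 41, None, 10]


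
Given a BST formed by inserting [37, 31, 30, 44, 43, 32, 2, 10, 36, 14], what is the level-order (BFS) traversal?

Tree insertion order: [37, 31, 30, 44, 43, 32, 2, 10, 36, 14]
Tree (level-order array): [37, 31, 44, 30, 32, 43, None, 2, None, None, 36, None, None, None, 10, None, None, None, 14]
BFS from the root, enqueuing left then right child of each popped node:
  queue [37] -> pop 37, enqueue [31, 44], visited so far: [37]
  queue [31, 44] -> pop 31, enqueue [30, 32], visited so far: [37, 31]
  queue [44, 30, 32] -> pop 44, enqueue [43], visited so far: [37, 31, 44]
  queue [30, 32, 43] -> pop 30, enqueue [2], visited so far: [37, 31, 44, 30]
  queue [32, 43, 2] -> pop 32, enqueue [36], visited so far: [37, 31, 44, 30, 32]
  queue [43, 2, 36] -> pop 43, enqueue [none], visited so far: [37, 31, 44, 30, 32, 43]
  queue [2, 36] -> pop 2, enqueue [10], visited so far: [37, 31, 44, 30, 32, 43, 2]
  queue [36, 10] -> pop 36, enqueue [none], visited so far: [37, 31, 44, 30, 32, 43, 2, 36]
  queue [10] -> pop 10, enqueue [14], visited so far: [37, 31, 44, 30, 32, 43, 2, 36, 10]
  queue [14] -> pop 14, enqueue [none], visited so far: [37, 31, 44, 30, 32, 43, 2, 36, 10, 14]
Result: [37, 31, 44, 30, 32, 43, 2, 36, 10, 14]


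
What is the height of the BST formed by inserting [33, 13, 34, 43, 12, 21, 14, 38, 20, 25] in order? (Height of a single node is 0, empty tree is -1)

Insertion order: [33, 13, 34, 43, 12, 21, 14, 38, 20, 25]
Tree (level-order array): [33, 13, 34, 12, 21, None, 43, None, None, 14, 25, 38, None, None, 20]
Compute height bottom-up (empty subtree = -1):
  height(12) = 1 + max(-1, -1) = 0
  height(20) = 1 + max(-1, -1) = 0
  height(14) = 1 + max(-1, 0) = 1
  height(25) = 1 + max(-1, -1) = 0
  height(21) = 1 + max(1, 0) = 2
  height(13) = 1 + max(0, 2) = 3
  height(38) = 1 + max(-1, -1) = 0
  height(43) = 1 + max(0, -1) = 1
  height(34) = 1 + max(-1, 1) = 2
  height(33) = 1 + max(3, 2) = 4
Height = 4


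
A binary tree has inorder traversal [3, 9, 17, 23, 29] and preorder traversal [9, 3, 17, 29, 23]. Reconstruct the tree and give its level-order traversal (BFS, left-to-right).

Inorder:  [3, 9, 17, 23, 29]
Preorder: [9, 3, 17, 29, 23]
Algorithm: preorder visits root first, so consume preorder in order;
for each root, split the current inorder slice at that value into
left-subtree inorder and right-subtree inorder, then recurse.
Recursive splits:
  root=9; inorder splits into left=[3], right=[17, 23, 29]
  root=3; inorder splits into left=[], right=[]
  root=17; inorder splits into left=[], right=[23, 29]
  root=29; inorder splits into left=[23], right=[]
  root=23; inorder splits into left=[], right=[]
Reconstructed level-order: [9, 3, 17, 29, 23]


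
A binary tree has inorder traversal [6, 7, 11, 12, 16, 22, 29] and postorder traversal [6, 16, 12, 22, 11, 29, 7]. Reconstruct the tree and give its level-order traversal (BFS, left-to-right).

Inorder:   [6, 7, 11, 12, 16, 22, 29]
Postorder: [6, 16, 12, 22, 11, 29, 7]
Algorithm: postorder visits root last, so walk postorder right-to-left;
each value is the root of the current inorder slice — split it at that
value, recurse on the right subtree first, then the left.
Recursive splits:
  root=7; inorder splits into left=[6], right=[11, 12, 16, 22, 29]
  root=29; inorder splits into left=[11, 12, 16, 22], right=[]
  root=11; inorder splits into left=[], right=[12, 16, 22]
  root=22; inorder splits into left=[12, 16], right=[]
  root=12; inorder splits into left=[], right=[16]
  root=16; inorder splits into left=[], right=[]
  root=6; inorder splits into left=[], right=[]
Reconstructed level-order: [7, 6, 29, 11, 22, 12, 16]


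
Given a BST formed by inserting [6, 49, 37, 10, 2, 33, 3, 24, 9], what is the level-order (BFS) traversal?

Tree insertion order: [6, 49, 37, 10, 2, 33, 3, 24, 9]
Tree (level-order array): [6, 2, 49, None, 3, 37, None, None, None, 10, None, 9, 33, None, None, 24]
BFS from the root, enqueuing left then right child of each popped node:
  queue [6] -> pop 6, enqueue [2, 49], visited so far: [6]
  queue [2, 49] -> pop 2, enqueue [3], visited so far: [6, 2]
  queue [49, 3] -> pop 49, enqueue [37], visited so far: [6, 2, 49]
  queue [3, 37] -> pop 3, enqueue [none], visited so far: [6, 2, 49, 3]
  queue [37] -> pop 37, enqueue [10], visited so far: [6, 2, 49, 3, 37]
  queue [10] -> pop 10, enqueue [9, 33], visited so far: [6, 2, 49, 3, 37, 10]
  queue [9, 33] -> pop 9, enqueue [none], visited so far: [6, 2, 49, 3, 37, 10, 9]
  queue [33] -> pop 33, enqueue [24], visited so far: [6, 2, 49, 3, 37, 10, 9, 33]
  queue [24] -> pop 24, enqueue [none], visited so far: [6, 2, 49, 3, 37, 10, 9, 33, 24]
Result: [6, 2, 49, 3, 37, 10, 9, 33, 24]


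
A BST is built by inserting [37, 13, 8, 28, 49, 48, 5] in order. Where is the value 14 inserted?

Starting tree (level order): [37, 13, 49, 8, 28, 48, None, 5]
Insertion path: 37 -> 13 -> 28
Result: insert 14 as left child of 28
Final tree (level order): [37, 13, 49, 8, 28, 48, None, 5, None, 14]


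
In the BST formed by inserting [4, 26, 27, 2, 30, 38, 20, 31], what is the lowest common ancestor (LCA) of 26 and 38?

Tree insertion order: [4, 26, 27, 2, 30, 38, 20, 31]
Tree (level-order array): [4, 2, 26, None, None, 20, 27, None, None, None, 30, None, 38, 31]
In a BST, the LCA of p=26, q=38 is the first node v on the
root-to-leaf path with p <= v <= q (go left if both < v, right if both > v).
Walk from root:
  at 4: both 26 and 38 > 4, go right
  at 26: 26 <= 26 <= 38, this is the LCA
LCA = 26


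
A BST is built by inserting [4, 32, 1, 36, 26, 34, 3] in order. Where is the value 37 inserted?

Starting tree (level order): [4, 1, 32, None, 3, 26, 36, None, None, None, None, 34]
Insertion path: 4 -> 32 -> 36
Result: insert 37 as right child of 36
Final tree (level order): [4, 1, 32, None, 3, 26, 36, None, None, None, None, 34, 37]


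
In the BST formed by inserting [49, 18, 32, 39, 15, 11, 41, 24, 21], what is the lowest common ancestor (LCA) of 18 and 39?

Tree insertion order: [49, 18, 32, 39, 15, 11, 41, 24, 21]
Tree (level-order array): [49, 18, None, 15, 32, 11, None, 24, 39, None, None, 21, None, None, 41]
In a BST, the LCA of p=18, q=39 is the first node v on the
root-to-leaf path with p <= v <= q (go left if both < v, right if both > v).
Walk from root:
  at 49: both 18 and 39 < 49, go left
  at 18: 18 <= 18 <= 39, this is the LCA
LCA = 18


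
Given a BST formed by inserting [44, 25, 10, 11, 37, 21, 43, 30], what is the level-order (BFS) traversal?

Tree insertion order: [44, 25, 10, 11, 37, 21, 43, 30]
Tree (level-order array): [44, 25, None, 10, 37, None, 11, 30, 43, None, 21]
BFS from the root, enqueuing left then right child of each popped node:
  queue [44] -> pop 44, enqueue [25], visited so far: [44]
  queue [25] -> pop 25, enqueue [10, 37], visited so far: [44, 25]
  queue [10, 37] -> pop 10, enqueue [11], visited so far: [44, 25, 10]
  queue [37, 11] -> pop 37, enqueue [30, 43], visited so far: [44, 25, 10, 37]
  queue [11, 30, 43] -> pop 11, enqueue [21], visited so far: [44, 25, 10, 37, 11]
  queue [30, 43, 21] -> pop 30, enqueue [none], visited so far: [44, 25, 10, 37, 11, 30]
  queue [43, 21] -> pop 43, enqueue [none], visited so far: [44, 25, 10, 37, 11, 30, 43]
  queue [21] -> pop 21, enqueue [none], visited so far: [44, 25, 10, 37, 11, 30, 43, 21]
Result: [44, 25, 10, 37, 11, 30, 43, 21]


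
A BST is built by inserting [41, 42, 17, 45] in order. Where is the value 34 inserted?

Starting tree (level order): [41, 17, 42, None, None, None, 45]
Insertion path: 41 -> 17
Result: insert 34 as right child of 17
Final tree (level order): [41, 17, 42, None, 34, None, 45]


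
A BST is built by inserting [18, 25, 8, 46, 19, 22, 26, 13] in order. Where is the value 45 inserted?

Starting tree (level order): [18, 8, 25, None, 13, 19, 46, None, None, None, 22, 26]
Insertion path: 18 -> 25 -> 46 -> 26
Result: insert 45 as right child of 26
Final tree (level order): [18, 8, 25, None, 13, 19, 46, None, None, None, 22, 26, None, None, None, None, 45]


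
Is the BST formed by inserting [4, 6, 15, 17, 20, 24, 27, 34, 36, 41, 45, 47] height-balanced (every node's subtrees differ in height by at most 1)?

Tree (level-order array): [4, None, 6, None, 15, None, 17, None, 20, None, 24, None, 27, None, 34, None, 36, None, 41, None, 45, None, 47]
Definition: a tree is height-balanced if, at every node, |h(left) - h(right)| <= 1 (empty subtree has height -1).
Bottom-up per-node check:
  node 47: h_left=-1, h_right=-1, diff=0 [OK], height=0
  node 45: h_left=-1, h_right=0, diff=1 [OK], height=1
  node 41: h_left=-1, h_right=1, diff=2 [FAIL (|-1-1|=2 > 1)], height=2
  node 36: h_left=-1, h_right=2, diff=3 [FAIL (|-1-2|=3 > 1)], height=3
  node 34: h_left=-1, h_right=3, diff=4 [FAIL (|-1-3|=4 > 1)], height=4
  node 27: h_left=-1, h_right=4, diff=5 [FAIL (|-1-4|=5 > 1)], height=5
  node 24: h_left=-1, h_right=5, diff=6 [FAIL (|-1-5|=6 > 1)], height=6
  node 20: h_left=-1, h_right=6, diff=7 [FAIL (|-1-6|=7 > 1)], height=7
  node 17: h_left=-1, h_right=7, diff=8 [FAIL (|-1-7|=8 > 1)], height=8
  node 15: h_left=-1, h_right=8, diff=9 [FAIL (|-1-8|=9 > 1)], height=9
  node 6: h_left=-1, h_right=9, diff=10 [FAIL (|-1-9|=10 > 1)], height=10
  node 4: h_left=-1, h_right=10, diff=11 [FAIL (|-1-10|=11 > 1)], height=11
Node 41 violates the condition: |-1 - 1| = 2 > 1.
Result: Not balanced


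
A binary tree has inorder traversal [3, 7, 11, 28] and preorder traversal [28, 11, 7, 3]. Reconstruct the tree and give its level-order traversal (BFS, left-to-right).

Inorder:  [3, 7, 11, 28]
Preorder: [28, 11, 7, 3]
Algorithm: preorder visits root first, so consume preorder in order;
for each root, split the current inorder slice at that value into
left-subtree inorder and right-subtree inorder, then recurse.
Recursive splits:
  root=28; inorder splits into left=[3, 7, 11], right=[]
  root=11; inorder splits into left=[3, 7], right=[]
  root=7; inorder splits into left=[3], right=[]
  root=3; inorder splits into left=[], right=[]
Reconstructed level-order: [28, 11, 7, 3]


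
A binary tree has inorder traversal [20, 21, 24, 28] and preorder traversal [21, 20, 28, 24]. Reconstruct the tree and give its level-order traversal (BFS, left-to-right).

Inorder:  [20, 21, 24, 28]
Preorder: [21, 20, 28, 24]
Algorithm: preorder visits root first, so consume preorder in order;
for each root, split the current inorder slice at that value into
left-subtree inorder and right-subtree inorder, then recurse.
Recursive splits:
  root=21; inorder splits into left=[20], right=[24, 28]
  root=20; inorder splits into left=[], right=[]
  root=28; inorder splits into left=[24], right=[]
  root=24; inorder splits into left=[], right=[]
Reconstructed level-order: [21, 20, 28, 24]


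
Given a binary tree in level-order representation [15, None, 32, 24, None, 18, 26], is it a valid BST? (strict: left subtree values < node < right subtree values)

Level-order array: [15, None, 32, 24, None, 18, 26]
Validate using subtree bounds (lo, hi): at each node, require lo < value < hi,
then recurse left with hi=value and right with lo=value.
Preorder trace (stopping at first violation):
  at node 15 with bounds (-inf, +inf): OK
  at node 32 with bounds (15, +inf): OK
  at node 24 with bounds (15, 32): OK
  at node 18 with bounds (15, 24): OK
  at node 26 with bounds (24, 32): OK
No violation found at any node.
Result: Valid BST


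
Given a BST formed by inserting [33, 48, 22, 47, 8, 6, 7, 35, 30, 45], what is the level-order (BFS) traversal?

Tree insertion order: [33, 48, 22, 47, 8, 6, 7, 35, 30, 45]
Tree (level-order array): [33, 22, 48, 8, 30, 47, None, 6, None, None, None, 35, None, None, 7, None, 45]
BFS from the root, enqueuing left then right child of each popped node:
  queue [33] -> pop 33, enqueue [22, 48], visited so far: [33]
  queue [22, 48] -> pop 22, enqueue [8, 30], visited so far: [33, 22]
  queue [48, 8, 30] -> pop 48, enqueue [47], visited so far: [33, 22, 48]
  queue [8, 30, 47] -> pop 8, enqueue [6], visited so far: [33, 22, 48, 8]
  queue [30, 47, 6] -> pop 30, enqueue [none], visited so far: [33, 22, 48, 8, 30]
  queue [47, 6] -> pop 47, enqueue [35], visited so far: [33, 22, 48, 8, 30, 47]
  queue [6, 35] -> pop 6, enqueue [7], visited so far: [33, 22, 48, 8, 30, 47, 6]
  queue [35, 7] -> pop 35, enqueue [45], visited so far: [33, 22, 48, 8, 30, 47, 6, 35]
  queue [7, 45] -> pop 7, enqueue [none], visited so far: [33, 22, 48, 8, 30, 47, 6, 35, 7]
  queue [45] -> pop 45, enqueue [none], visited so far: [33, 22, 48, 8, 30, 47, 6, 35, 7, 45]
Result: [33, 22, 48, 8, 30, 47, 6, 35, 7, 45]


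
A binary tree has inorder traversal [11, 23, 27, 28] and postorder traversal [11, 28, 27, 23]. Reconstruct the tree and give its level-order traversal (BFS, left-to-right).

Inorder:   [11, 23, 27, 28]
Postorder: [11, 28, 27, 23]
Algorithm: postorder visits root last, so walk postorder right-to-left;
each value is the root of the current inorder slice — split it at that
value, recurse on the right subtree first, then the left.
Recursive splits:
  root=23; inorder splits into left=[11], right=[27, 28]
  root=27; inorder splits into left=[], right=[28]
  root=28; inorder splits into left=[], right=[]
  root=11; inorder splits into left=[], right=[]
Reconstructed level-order: [23, 11, 27, 28]


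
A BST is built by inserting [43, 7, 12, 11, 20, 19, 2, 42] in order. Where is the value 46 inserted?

Starting tree (level order): [43, 7, None, 2, 12, None, None, 11, 20, None, None, 19, 42]
Insertion path: 43
Result: insert 46 as right child of 43
Final tree (level order): [43, 7, 46, 2, 12, None, None, None, None, 11, 20, None, None, 19, 42]


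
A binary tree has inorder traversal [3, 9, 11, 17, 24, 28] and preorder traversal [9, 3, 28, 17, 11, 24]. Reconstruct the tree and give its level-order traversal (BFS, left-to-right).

Inorder:  [3, 9, 11, 17, 24, 28]
Preorder: [9, 3, 28, 17, 11, 24]
Algorithm: preorder visits root first, so consume preorder in order;
for each root, split the current inorder slice at that value into
left-subtree inorder and right-subtree inorder, then recurse.
Recursive splits:
  root=9; inorder splits into left=[3], right=[11, 17, 24, 28]
  root=3; inorder splits into left=[], right=[]
  root=28; inorder splits into left=[11, 17, 24], right=[]
  root=17; inorder splits into left=[11], right=[24]
  root=11; inorder splits into left=[], right=[]
  root=24; inorder splits into left=[], right=[]
Reconstructed level-order: [9, 3, 28, 17, 11, 24]


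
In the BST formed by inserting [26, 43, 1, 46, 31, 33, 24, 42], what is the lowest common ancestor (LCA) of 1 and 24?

Tree insertion order: [26, 43, 1, 46, 31, 33, 24, 42]
Tree (level-order array): [26, 1, 43, None, 24, 31, 46, None, None, None, 33, None, None, None, 42]
In a BST, the LCA of p=1, q=24 is the first node v on the
root-to-leaf path with p <= v <= q (go left if both < v, right if both > v).
Walk from root:
  at 26: both 1 and 24 < 26, go left
  at 1: 1 <= 1 <= 24, this is the LCA
LCA = 1


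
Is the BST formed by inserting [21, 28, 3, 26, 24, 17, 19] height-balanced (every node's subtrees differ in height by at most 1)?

Tree (level-order array): [21, 3, 28, None, 17, 26, None, None, 19, 24]
Definition: a tree is height-balanced if, at every node, |h(left) - h(right)| <= 1 (empty subtree has height -1).
Bottom-up per-node check:
  node 19: h_left=-1, h_right=-1, diff=0 [OK], height=0
  node 17: h_left=-1, h_right=0, diff=1 [OK], height=1
  node 3: h_left=-1, h_right=1, diff=2 [FAIL (|-1-1|=2 > 1)], height=2
  node 24: h_left=-1, h_right=-1, diff=0 [OK], height=0
  node 26: h_left=0, h_right=-1, diff=1 [OK], height=1
  node 28: h_left=1, h_right=-1, diff=2 [FAIL (|1--1|=2 > 1)], height=2
  node 21: h_left=2, h_right=2, diff=0 [OK], height=3
Node 3 violates the condition: |-1 - 1| = 2 > 1.
Result: Not balanced


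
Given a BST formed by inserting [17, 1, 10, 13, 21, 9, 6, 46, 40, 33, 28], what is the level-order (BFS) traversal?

Tree insertion order: [17, 1, 10, 13, 21, 9, 6, 46, 40, 33, 28]
Tree (level-order array): [17, 1, 21, None, 10, None, 46, 9, 13, 40, None, 6, None, None, None, 33, None, None, None, 28]
BFS from the root, enqueuing left then right child of each popped node:
  queue [17] -> pop 17, enqueue [1, 21], visited so far: [17]
  queue [1, 21] -> pop 1, enqueue [10], visited so far: [17, 1]
  queue [21, 10] -> pop 21, enqueue [46], visited so far: [17, 1, 21]
  queue [10, 46] -> pop 10, enqueue [9, 13], visited so far: [17, 1, 21, 10]
  queue [46, 9, 13] -> pop 46, enqueue [40], visited so far: [17, 1, 21, 10, 46]
  queue [9, 13, 40] -> pop 9, enqueue [6], visited so far: [17, 1, 21, 10, 46, 9]
  queue [13, 40, 6] -> pop 13, enqueue [none], visited so far: [17, 1, 21, 10, 46, 9, 13]
  queue [40, 6] -> pop 40, enqueue [33], visited so far: [17, 1, 21, 10, 46, 9, 13, 40]
  queue [6, 33] -> pop 6, enqueue [none], visited so far: [17, 1, 21, 10, 46, 9, 13, 40, 6]
  queue [33] -> pop 33, enqueue [28], visited so far: [17, 1, 21, 10, 46, 9, 13, 40, 6, 33]
  queue [28] -> pop 28, enqueue [none], visited so far: [17, 1, 21, 10, 46, 9, 13, 40, 6, 33, 28]
Result: [17, 1, 21, 10, 46, 9, 13, 40, 6, 33, 28]


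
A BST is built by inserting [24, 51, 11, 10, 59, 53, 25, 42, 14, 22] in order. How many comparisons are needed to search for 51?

Search path for 51: 24 -> 51
Found: True
Comparisons: 2


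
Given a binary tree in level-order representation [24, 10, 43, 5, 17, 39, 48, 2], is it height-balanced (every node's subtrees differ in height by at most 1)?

Tree (level-order array): [24, 10, 43, 5, 17, 39, 48, 2]
Definition: a tree is height-balanced if, at every node, |h(left) - h(right)| <= 1 (empty subtree has height -1).
Bottom-up per-node check:
  node 2: h_left=-1, h_right=-1, diff=0 [OK], height=0
  node 5: h_left=0, h_right=-1, diff=1 [OK], height=1
  node 17: h_left=-1, h_right=-1, diff=0 [OK], height=0
  node 10: h_left=1, h_right=0, diff=1 [OK], height=2
  node 39: h_left=-1, h_right=-1, diff=0 [OK], height=0
  node 48: h_left=-1, h_right=-1, diff=0 [OK], height=0
  node 43: h_left=0, h_right=0, diff=0 [OK], height=1
  node 24: h_left=2, h_right=1, diff=1 [OK], height=3
All nodes satisfy the balance condition.
Result: Balanced


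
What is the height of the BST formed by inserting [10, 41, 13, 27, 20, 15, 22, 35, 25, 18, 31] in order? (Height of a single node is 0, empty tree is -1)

Insertion order: [10, 41, 13, 27, 20, 15, 22, 35, 25, 18, 31]
Tree (level-order array): [10, None, 41, 13, None, None, 27, 20, 35, 15, 22, 31, None, None, 18, None, 25]
Compute height bottom-up (empty subtree = -1):
  height(18) = 1 + max(-1, -1) = 0
  height(15) = 1 + max(-1, 0) = 1
  height(25) = 1 + max(-1, -1) = 0
  height(22) = 1 + max(-1, 0) = 1
  height(20) = 1 + max(1, 1) = 2
  height(31) = 1 + max(-1, -1) = 0
  height(35) = 1 + max(0, -1) = 1
  height(27) = 1 + max(2, 1) = 3
  height(13) = 1 + max(-1, 3) = 4
  height(41) = 1 + max(4, -1) = 5
  height(10) = 1 + max(-1, 5) = 6
Height = 6


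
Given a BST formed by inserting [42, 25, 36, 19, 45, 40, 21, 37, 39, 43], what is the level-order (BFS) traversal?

Tree insertion order: [42, 25, 36, 19, 45, 40, 21, 37, 39, 43]
Tree (level-order array): [42, 25, 45, 19, 36, 43, None, None, 21, None, 40, None, None, None, None, 37, None, None, 39]
BFS from the root, enqueuing left then right child of each popped node:
  queue [42] -> pop 42, enqueue [25, 45], visited so far: [42]
  queue [25, 45] -> pop 25, enqueue [19, 36], visited so far: [42, 25]
  queue [45, 19, 36] -> pop 45, enqueue [43], visited so far: [42, 25, 45]
  queue [19, 36, 43] -> pop 19, enqueue [21], visited so far: [42, 25, 45, 19]
  queue [36, 43, 21] -> pop 36, enqueue [40], visited so far: [42, 25, 45, 19, 36]
  queue [43, 21, 40] -> pop 43, enqueue [none], visited so far: [42, 25, 45, 19, 36, 43]
  queue [21, 40] -> pop 21, enqueue [none], visited so far: [42, 25, 45, 19, 36, 43, 21]
  queue [40] -> pop 40, enqueue [37], visited so far: [42, 25, 45, 19, 36, 43, 21, 40]
  queue [37] -> pop 37, enqueue [39], visited so far: [42, 25, 45, 19, 36, 43, 21, 40, 37]
  queue [39] -> pop 39, enqueue [none], visited so far: [42, 25, 45, 19, 36, 43, 21, 40, 37, 39]
Result: [42, 25, 45, 19, 36, 43, 21, 40, 37, 39]


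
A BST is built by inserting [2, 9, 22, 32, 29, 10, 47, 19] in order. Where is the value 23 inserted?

Starting tree (level order): [2, None, 9, None, 22, 10, 32, None, 19, 29, 47]
Insertion path: 2 -> 9 -> 22 -> 32 -> 29
Result: insert 23 as left child of 29
Final tree (level order): [2, None, 9, None, 22, 10, 32, None, 19, 29, 47, None, None, 23]


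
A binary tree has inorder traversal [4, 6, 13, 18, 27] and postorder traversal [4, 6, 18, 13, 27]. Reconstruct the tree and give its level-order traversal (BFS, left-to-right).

Inorder:   [4, 6, 13, 18, 27]
Postorder: [4, 6, 18, 13, 27]
Algorithm: postorder visits root last, so walk postorder right-to-left;
each value is the root of the current inorder slice — split it at that
value, recurse on the right subtree first, then the left.
Recursive splits:
  root=27; inorder splits into left=[4, 6, 13, 18], right=[]
  root=13; inorder splits into left=[4, 6], right=[18]
  root=18; inorder splits into left=[], right=[]
  root=6; inorder splits into left=[4], right=[]
  root=4; inorder splits into left=[], right=[]
Reconstructed level-order: [27, 13, 6, 18, 4]


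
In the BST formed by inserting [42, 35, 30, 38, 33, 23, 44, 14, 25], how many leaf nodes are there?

Tree built from: [42, 35, 30, 38, 33, 23, 44, 14, 25]
Tree (level-order array): [42, 35, 44, 30, 38, None, None, 23, 33, None, None, 14, 25]
Rule: A leaf has 0 children.
Per-node child counts:
  node 42: 2 child(ren)
  node 35: 2 child(ren)
  node 30: 2 child(ren)
  node 23: 2 child(ren)
  node 14: 0 child(ren)
  node 25: 0 child(ren)
  node 33: 0 child(ren)
  node 38: 0 child(ren)
  node 44: 0 child(ren)
Matching nodes: [14, 25, 33, 38, 44]
Count of leaf nodes: 5


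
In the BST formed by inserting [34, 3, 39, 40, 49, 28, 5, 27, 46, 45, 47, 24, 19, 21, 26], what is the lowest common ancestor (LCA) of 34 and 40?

Tree insertion order: [34, 3, 39, 40, 49, 28, 5, 27, 46, 45, 47, 24, 19, 21, 26]
Tree (level-order array): [34, 3, 39, None, 28, None, 40, 5, None, None, 49, None, 27, 46, None, 24, None, 45, 47, 19, 26, None, None, None, None, None, 21]
In a BST, the LCA of p=34, q=40 is the first node v on the
root-to-leaf path with p <= v <= q (go left if both < v, right if both > v).
Walk from root:
  at 34: 34 <= 34 <= 40, this is the LCA
LCA = 34


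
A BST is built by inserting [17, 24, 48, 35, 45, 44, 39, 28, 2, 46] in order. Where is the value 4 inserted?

Starting tree (level order): [17, 2, 24, None, None, None, 48, 35, None, 28, 45, None, None, 44, 46, 39]
Insertion path: 17 -> 2
Result: insert 4 as right child of 2
Final tree (level order): [17, 2, 24, None, 4, None, 48, None, None, 35, None, 28, 45, None, None, 44, 46, 39]


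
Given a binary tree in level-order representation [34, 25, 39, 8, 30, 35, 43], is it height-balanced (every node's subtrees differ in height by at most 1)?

Tree (level-order array): [34, 25, 39, 8, 30, 35, 43]
Definition: a tree is height-balanced if, at every node, |h(left) - h(right)| <= 1 (empty subtree has height -1).
Bottom-up per-node check:
  node 8: h_left=-1, h_right=-1, diff=0 [OK], height=0
  node 30: h_left=-1, h_right=-1, diff=0 [OK], height=0
  node 25: h_left=0, h_right=0, diff=0 [OK], height=1
  node 35: h_left=-1, h_right=-1, diff=0 [OK], height=0
  node 43: h_left=-1, h_right=-1, diff=0 [OK], height=0
  node 39: h_left=0, h_right=0, diff=0 [OK], height=1
  node 34: h_left=1, h_right=1, diff=0 [OK], height=2
All nodes satisfy the balance condition.
Result: Balanced


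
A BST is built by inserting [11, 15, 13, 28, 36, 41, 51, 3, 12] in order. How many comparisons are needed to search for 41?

Search path for 41: 11 -> 15 -> 28 -> 36 -> 41
Found: True
Comparisons: 5


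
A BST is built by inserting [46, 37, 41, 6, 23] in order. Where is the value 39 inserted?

Starting tree (level order): [46, 37, None, 6, 41, None, 23]
Insertion path: 46 -> 37 -> 41
Result: insert 39 as left child of 41
Final tree (level order): [46, 37, None, 6, 41, None, 23, 39]


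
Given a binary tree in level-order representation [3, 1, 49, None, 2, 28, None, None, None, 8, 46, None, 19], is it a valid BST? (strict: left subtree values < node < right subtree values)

Level-order array: [3, 1, 49, None, 2, 28, None, None, None, 8, 46, None, 19]
Validate using subtree bounds (lo, hi): at each node, require lo < value < hi,
then recurse left with hi=value and right with lo=value.
Preorder trace (stopping at first violation):
  at node 3 with bounds (-inf, +inf): OK
  at node 1 with bounds (-inf, 3): OK
  at node 2 with bounds (1, 3): OK
  at node 49 with bounds (3, +inf): OK
  at node 28 with bounds (3, 49): OK
  at node 8 with bounds (3, 28): OK
  at node 19 with bounds (8, 28): OK
  at node 46 with bounds (28, 49): OK
No violation found at any node.
Result: Valid BST


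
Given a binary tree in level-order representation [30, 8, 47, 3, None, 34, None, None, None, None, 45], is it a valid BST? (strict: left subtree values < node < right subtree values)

Level-order array: [30, 8, 47, 3, None, 34, None, None, None, None, 45]
Validate using subtree bounds (lo, hi): at each node, require lo < value < hi,
then recurse left with hi=value and right with lo=value.
Preorder trace (stopping at first violation):
  at node 30 with bounds (-inf, +inf): OK
  at node 8 with bounds (-inf, 30): OK
  at node 3 with bounds (-inf, 8): OK
  at node 47 with bounds (30, +inf): OK
  at node 34 with bounds (30, 47): OK
  at node 45 with bounds (34, 47): OK
No violation found at any node.
Result: Valid BST


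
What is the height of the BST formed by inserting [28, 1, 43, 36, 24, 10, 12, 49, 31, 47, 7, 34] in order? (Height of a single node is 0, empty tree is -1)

Insertion order: [28, 1, 43, 36, 24, 10, 12, 49, 31, 47, 7, 34]
Tree (level-order array): [28, 1, 43, None, 24, 36, 49, 10, None, 31, None, 47, None, 7, 12, None, 34]
Compute height bottom-up (empty subtree = -1):
  height(7) = 1 + max(-1, -1) = 0
  height(12) = 1 + max(-1, -1) = 0
  height(10) = 1 + max(0, 0) = 1
  height(24) = 1 + max(1, -1) = 2
  height(1) = 1 + max(-1, 2) = 3
  height(34) = 1 + max(-1, -1) = 0
  height(31) = 1 + max(-1, 0) = 1
  height(36) = 1 + max(1, -1) = 2
  height(47) = 1 + max(-1, -1) = 0
  height(49) = 1 + max(0, -1) = 1
  height(43) = 1 + max(2, 1) = 3
  height(28) = 1 + max(3, 3) = 4
Height = 4


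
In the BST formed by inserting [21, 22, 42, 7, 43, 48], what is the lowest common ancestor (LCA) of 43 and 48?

Tree insertion order: [21, 22, 42, 7, 43, 48]
Tree (level-order array): [21, 7, 22, None, None, None, 42, None, 43, None, 48]
In a BST, the LCA of p=43, q=48 is the first node v on the
root-to-leaf path with p <= v <= q (go left if both < v, right if both > v).
Walk from root:
  at 21: both 43 and 48 > 21, go right
  at 22: both 43 and 48 > 22, go right
  at 42: both 43 and 48 > 42, go right
  at 43: 43 <= 43 <= 48, this is the LCA
LCA = 43


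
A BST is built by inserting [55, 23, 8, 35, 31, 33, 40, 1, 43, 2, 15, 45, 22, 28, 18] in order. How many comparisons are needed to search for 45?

Search path for 45: 55 -> 23 -> 35 -> 40 -> 43 -> 45
Found: True
Comparisons: 6


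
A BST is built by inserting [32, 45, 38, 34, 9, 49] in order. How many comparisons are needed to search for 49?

Search path for 49: 32 -> 45 -> 49
Found: True
Comparisons: 3


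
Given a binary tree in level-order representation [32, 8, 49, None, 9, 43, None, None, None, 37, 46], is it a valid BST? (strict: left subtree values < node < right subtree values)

Level-order array: [32, 8, 49, None, 9, 43, None, None, None, 37, 46]
Validate using subtree bounds (lo, hi): at each node, require lo < value < hi,
then recurse left with hi=value and right with lo=value.
Preorder trace (stopping at first violation):
  at node 32 with bounds (-inf, +inf): OK
  at node 8 with bounds (-inf, 32): OK
  at node 9 with bounds (8, 32): OK
  at node 49 with bounds (32, +inf): OK
  at node 43 with bounds (32, 49): OK
  at node 37 with bounds (32, 43): OK
  at node 46 with bounds (43, 49): OK
No violation found at any node.
Result: Valid BST


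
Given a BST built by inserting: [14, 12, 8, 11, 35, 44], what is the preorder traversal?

Tree insertion order: [14, 12, 8, 11, 35, 44]
Tree (level-order array): [14, 12, 35, 8, None, None, 44, None, 11]
Preorder traversal: [14, 12, 8, 11, 35, 44]


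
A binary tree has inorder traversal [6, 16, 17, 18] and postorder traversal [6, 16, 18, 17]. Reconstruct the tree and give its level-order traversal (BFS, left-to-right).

Inorder:   [6, 16, 17, 18]
Postorder: [6, 16, 18, 17]
Algorithm: postorder visits root last, so walk postorder right-to-left;
each value is the root of the current inorder slice — split it at that
value, recurse on the right subtree first, then the left.
Recursive splits:
  root=17; inorder splits into left=[6, 16], right=[18]
  root=18; inorder splits into left=[], right=[]
  root=16; inorder splits into left=[6], right=[]
  root=6; inorder splits into left=[], right=[]
Reconstructed level-order: [17, 16, 18, 6]
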